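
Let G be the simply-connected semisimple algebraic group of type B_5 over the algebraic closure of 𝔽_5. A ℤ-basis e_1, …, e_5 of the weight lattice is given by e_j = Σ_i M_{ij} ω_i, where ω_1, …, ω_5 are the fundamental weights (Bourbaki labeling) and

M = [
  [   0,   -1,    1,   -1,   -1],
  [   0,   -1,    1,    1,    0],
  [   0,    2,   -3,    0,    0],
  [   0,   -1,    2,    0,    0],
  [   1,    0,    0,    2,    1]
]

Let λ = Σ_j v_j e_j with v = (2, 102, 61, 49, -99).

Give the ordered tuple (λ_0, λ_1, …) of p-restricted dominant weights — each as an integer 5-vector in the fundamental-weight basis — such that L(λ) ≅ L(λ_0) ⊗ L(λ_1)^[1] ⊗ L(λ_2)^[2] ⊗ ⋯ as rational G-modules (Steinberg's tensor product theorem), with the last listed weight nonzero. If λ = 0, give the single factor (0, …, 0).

((4, 3, 1, 0, 1), (1, 1, 4, 4, 0))

ω-coordinates c = M·v, v = (2, 102, 61, 49, -99):
  c_1 = 0*2 + -1*102 + 1*61 + -1*49 + -1*-99 = 9
  c_2 = 0*2 + -1*102 + 1*61 + 1*49 + 0*-99 = 8
  c_3 = 0*2 + 2*102 + -3*61 + 0*49 + 0*-99 = 21
  c_4 = 0*2 + -1*102 + 2*61 + 0*49 + 0*-99 = 20
  c_5 = 1*2 + 0*102 + 0*61 + 2*49 + 1*-99 = 1
Expand coordinatewise in base 5:
  c_1 = 9 = 4·5^0 + 1·5^1
  c_2 = 8 = 3·5^0 + 1·5^1
  c_3 = 21 = 1·5^0 + 4·5^1
  c_4 = 20 = 0·5^0 + 4·5^1
  c_5 = 1 = 1·5^0
p-restricted factor λ_0 = (4, 3, 1, 0, 1)
p-restricted factor λ_1 = (1, 1, 4, 4, 0)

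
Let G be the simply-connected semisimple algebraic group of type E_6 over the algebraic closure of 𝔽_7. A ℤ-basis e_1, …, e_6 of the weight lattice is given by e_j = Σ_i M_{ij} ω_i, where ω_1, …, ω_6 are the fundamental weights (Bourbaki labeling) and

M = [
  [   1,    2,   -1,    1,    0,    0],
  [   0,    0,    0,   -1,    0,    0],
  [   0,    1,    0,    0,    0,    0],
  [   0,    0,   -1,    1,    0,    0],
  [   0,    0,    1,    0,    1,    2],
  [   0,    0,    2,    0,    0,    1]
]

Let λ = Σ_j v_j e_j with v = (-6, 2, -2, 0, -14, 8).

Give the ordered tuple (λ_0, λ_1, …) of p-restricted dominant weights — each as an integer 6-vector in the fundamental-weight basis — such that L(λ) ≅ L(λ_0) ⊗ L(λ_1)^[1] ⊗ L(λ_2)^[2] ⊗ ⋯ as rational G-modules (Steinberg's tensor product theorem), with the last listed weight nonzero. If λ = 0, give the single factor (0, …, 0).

Converting to the ω-basis (c_i = row i of M dotted with v = (-6, 2, -2, 0, -14, 8)):
  c_1 = (1)·(-6) + (2)·(2) + (-1)·(-2) + (1)·(0) + (0)·(-14) + (0)·(8) = 0
  c_2 = (0)·(-6) + (0)·(2) + (0)·(-2) + (-1)·(0) + (0)·(-14) + (0)·(8) = 0
  c_3 = (0)·(-6) + (1)·(2) + (0)·(-2) + (0)·(0) + (0)·(-14) + (0)·(8) = 2
  c_4 = (0)·(-6) + (0)·(2) + (-1)·(-2) + (1)·(0) + (0)·(-14) + (0)·(8) = 2
  c_5 = (0)·(-6) + (0)·(2) + (1)·(-2) + (0)·(0) + (1)·(-14) + (2)·(8) = 0
  c_6 = (0)·(-6) + (0)·(2) + (2)·(-2) + (0)·(0) + (0)·(-14) + (1)·(8) = 4
p = 7; digits c_i = Σ_j d_{ij}·7^j, 0 ≤ d_{ij} < 7:
  c_1 = 0
  c_2 = 0
  c_3 = 2 = 2·7^0
  c_4 = 2 = 2·7^0
  c_5 = 0
  c_6 = 4 = 4·7^0
λ_0 = (0, 0, 2, 2, 0, 4)

((0, 0, 2, 2, 0, 4),)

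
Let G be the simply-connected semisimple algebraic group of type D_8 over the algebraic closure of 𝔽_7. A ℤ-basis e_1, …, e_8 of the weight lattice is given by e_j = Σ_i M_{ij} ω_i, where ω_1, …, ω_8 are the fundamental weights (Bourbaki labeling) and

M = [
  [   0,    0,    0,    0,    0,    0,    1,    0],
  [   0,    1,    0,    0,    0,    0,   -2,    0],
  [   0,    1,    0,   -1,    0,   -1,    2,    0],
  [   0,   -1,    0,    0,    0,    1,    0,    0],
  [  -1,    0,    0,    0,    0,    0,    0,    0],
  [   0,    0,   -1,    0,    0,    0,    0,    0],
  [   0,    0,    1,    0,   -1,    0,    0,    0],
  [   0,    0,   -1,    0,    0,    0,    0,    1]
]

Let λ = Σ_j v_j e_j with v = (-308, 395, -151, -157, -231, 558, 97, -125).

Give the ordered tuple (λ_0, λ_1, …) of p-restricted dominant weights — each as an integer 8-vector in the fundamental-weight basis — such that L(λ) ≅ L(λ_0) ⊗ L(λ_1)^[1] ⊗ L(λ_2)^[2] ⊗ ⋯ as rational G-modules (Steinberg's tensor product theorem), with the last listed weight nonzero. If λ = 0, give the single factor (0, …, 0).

Converting to the ω-basis (c_i = row i of M dotted with v = (-308, 395, -151, -157, -231, 558, 97, -125)):
  c_1 = 0*-308 + 0*395 + 0*-151 + 0*-157 + 0*-231 + 0*558 + 1*97 + 0*-125 = 97
  c_2 = 0*-308 + 1*395 + 0*-151 + 0*-157 + 0*-231 + 0*558 + -2*97 + 0*-125 = 201
  c_3 = 0*-308 + 1*395 + 0*-151 + -1*-157 + 0*-231 + -1*558 + 2*97 + 0*-125 = 188
  c_4 = 0*-308 + -1*395 + 0*-151 + 0*-157 + 0*-231 + 1*558 + 0*97 + 0*-125 = 163
  c_5 = -1*-308 + 0*395 + 0*-151 + 0*-157 + 0*-231 + 0*558 + 0*97 + 0*-125 = 308
  c_6 = 0*-308 + 0*395 + -1*-151 + 0*-157 + 0*-231 + 0*558 + 0*97 + 0*-125 = 151
  c_7 = 0*-308 + 0*395 + 1*-151 + 0*-157 + -1*-231 + 0*558 + 0*97 + 0*-125 = 80
  c_8 = 0*-308 + 0*395 + -1*-151 + 0*-157 + 0*-231 + 0*558 + 0*97 + 1*-125 = 26
p = 7; digits c_i = Σ_j d_{ij}·7^j, 0 ≤ d_{ij} < 7:
  c_1 = 97 = 6·7^0 + 6·7^1 + 1·7^2
  c_2 = 201 = 5·7^0 + 0·7^1 + 4·7^2
  c_3 = 188 = 6·7^0 + 5·7^1 + 3·7^2
  c_4 = 163 = 2·7^0 + 2·7^1 + 3·7^2
  c_5 = 308 = 0·7^0 + 2·7^1 + 6·7^2
  c_6 = 151 = 4·7^0 + 0·7^1 + 3·7^2
  c_7 = 80 = 3·7^0 + 4·7^1 + 1·7^2
  c_8 = 26 = 5·7^0 + 3·7^1
λ_0 = (6, 5, 6, 2, 0, 4, 3, 5)
λ_1 = (6, 0, 5, 2, 2, 0, 4, 3)
λ_2 = (1, 4, 3, 3, 6, 3, 1, 0)

((6, 5, 6, 2, 0, 4, 3, 5), (6, 0, 5, 2, 2, 0, 4, 3), (1, 4, 3, 3, 6, 3, 1, 0))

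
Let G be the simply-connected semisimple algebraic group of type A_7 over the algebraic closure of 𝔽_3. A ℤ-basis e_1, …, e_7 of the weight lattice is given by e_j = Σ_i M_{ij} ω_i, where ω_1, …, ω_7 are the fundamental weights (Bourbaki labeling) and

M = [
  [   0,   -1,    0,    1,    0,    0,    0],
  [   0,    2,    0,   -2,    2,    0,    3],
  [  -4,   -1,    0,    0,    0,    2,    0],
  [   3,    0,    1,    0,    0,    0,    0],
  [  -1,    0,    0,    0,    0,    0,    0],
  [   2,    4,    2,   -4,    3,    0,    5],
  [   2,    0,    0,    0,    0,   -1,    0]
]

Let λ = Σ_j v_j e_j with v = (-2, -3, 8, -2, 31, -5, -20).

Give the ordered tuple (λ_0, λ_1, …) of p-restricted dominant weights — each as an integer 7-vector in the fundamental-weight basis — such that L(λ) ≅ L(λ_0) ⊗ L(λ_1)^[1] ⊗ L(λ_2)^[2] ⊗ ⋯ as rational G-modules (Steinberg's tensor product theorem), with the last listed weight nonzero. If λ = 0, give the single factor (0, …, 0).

ω-coordinates c = M·v, v = (-2, -3, 8, -2, 31, -5, -20):
  c_1 = 0*-2 + -1*-3 + 0*8 + 1*-2 + 0*31 + 0*-5 + 0*-20 = 1
  c_2 = 0*-2 + 2*-3 + 0*8 + -2*-2 + 2*31 + 0*-5 + 3*-20 = 0
  c_3 = -4*-2 + -1*-3 + 0*8 + 0*-2 + 0*31 + 2*-5 + 0*-20 = 1
  c_4 = 3*-2 + 0*-3 + 1*8 + 0*-2 + 0*31 + 0*-5 + 0*-20 = 2
  c_5 = -1*-2 + 0*-3 + 0*8 + 0*-2 + 0*31 + 0*-5 + 0*-20 = 2
  c_6 = 2*-2 + 4*-3 + 2*8 + -4*-2 + 3*31 + 0*-5 + 5*-20 = 1
  c_7 = 2*-2 + 0*-3 + 0*8 + 0*-2 + 0*31 + -1*-5 + 0*-20 = 1
Writing each c_i in base p = 3:
  c_1 = 1 = 1·3^0
  c_2 = 0
  c_3 = 1 = 1·3^0
  c_4 = 2 = 2·3^0
  c_5 = 2 = 2·3^0
  c_6 = 1 = 1·3^0
  c_7 = 1 = 1·3^0
Factor λ_0 = (1, 0, 1, 2, 2, 1, 1)

((1, 0, 1, 2, 2, 1, 1),)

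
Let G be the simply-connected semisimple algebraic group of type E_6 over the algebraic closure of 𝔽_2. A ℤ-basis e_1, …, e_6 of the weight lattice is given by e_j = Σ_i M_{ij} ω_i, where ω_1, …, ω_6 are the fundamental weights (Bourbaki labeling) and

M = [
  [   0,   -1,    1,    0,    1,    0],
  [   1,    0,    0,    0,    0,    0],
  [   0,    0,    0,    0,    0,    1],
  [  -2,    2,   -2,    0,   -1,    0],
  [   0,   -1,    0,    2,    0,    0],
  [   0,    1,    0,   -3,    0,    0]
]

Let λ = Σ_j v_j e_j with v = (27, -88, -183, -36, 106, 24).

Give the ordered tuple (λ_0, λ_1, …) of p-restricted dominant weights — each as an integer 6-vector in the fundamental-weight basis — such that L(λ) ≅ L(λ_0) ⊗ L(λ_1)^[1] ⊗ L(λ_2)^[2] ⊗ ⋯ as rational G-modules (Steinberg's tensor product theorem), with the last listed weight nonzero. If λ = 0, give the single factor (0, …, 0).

Compute c_i = Σ_j M_{ij} v_j with v = (27, -88, -183, -36, 106, 24):
  c_1 = 0·27 + (-1)·(-88) + (1)·(-183) + (0)·(-36) + 1·106 + 0·24 = 11
  c_2 = 1·27 + (0)·(-88) + (0)·(-183) + (0)·(-36) + 0·106 + 0·24 = 27
  c_3 = 0·27 + (0)·(-88) + (0)·(-183) + (0)·(-36) + 0·106 + 1·24 = 24
  c_4 = (-2)·(27) + (2)·(-88) + (-2)·(-183) + (0)·(-36) + (-1)·(106) + 0·24 = 30
  c_5 = 0·27 + (-1)·(-88) + (0)·(-183) + (2)·(-36) + 0·106 + 0·24 = 16
  c_6 = 0·27 + (1)·(-88) + (0)·(-183) + (-3)·(-36) + 0·106 + 0·24 = 20
Base-2 expansion of each c_i:
  c_1 = 11 = 1·2^0 + 1·2^1 + 0·2^2 + 1·2^3
  c_2 = 27 = 1·2^0 + 1·2^1 + 0·2^2 + 1·2^3 + 1·2^4
  c_3 = 24 = 0·2^0 + 0·2^1 + 0·2^2 + 1·2^3 + 1·2^4
  c_4 = 30 = 0·2^0 + 1·2^1 + 1·2^2 + 1·2^3 + 1·2^4
  c_5 = 16 = 0·2^0 + 0·2^1 + 0·2^2 + 0·2^3 + 1·2^4
  c_6 = 20 = 0·2^0 + 0·2^1 + 1·2^2 + 0·2^3 + 1·2^4
λ_0 = (1, 1, 0, 0, 0, 0)
λ_1 = (1, 1, 0, 1, 0, 0)
λ_2 = (0, 0, 0, 1, 0, 1)
λ_3 = (1, 1, 1, 1, 0, 0)
λ_4 = (0, 1, 1, 1, 1, 1)

((1, 1, 0, 0, 0, 0), (1, 1, 0, 1, 0, 0), (0, 0, 0, 1, 0, 1), (1, 1, 1, 1, 0, 0), (0, 1, 1, 1, 1, 1))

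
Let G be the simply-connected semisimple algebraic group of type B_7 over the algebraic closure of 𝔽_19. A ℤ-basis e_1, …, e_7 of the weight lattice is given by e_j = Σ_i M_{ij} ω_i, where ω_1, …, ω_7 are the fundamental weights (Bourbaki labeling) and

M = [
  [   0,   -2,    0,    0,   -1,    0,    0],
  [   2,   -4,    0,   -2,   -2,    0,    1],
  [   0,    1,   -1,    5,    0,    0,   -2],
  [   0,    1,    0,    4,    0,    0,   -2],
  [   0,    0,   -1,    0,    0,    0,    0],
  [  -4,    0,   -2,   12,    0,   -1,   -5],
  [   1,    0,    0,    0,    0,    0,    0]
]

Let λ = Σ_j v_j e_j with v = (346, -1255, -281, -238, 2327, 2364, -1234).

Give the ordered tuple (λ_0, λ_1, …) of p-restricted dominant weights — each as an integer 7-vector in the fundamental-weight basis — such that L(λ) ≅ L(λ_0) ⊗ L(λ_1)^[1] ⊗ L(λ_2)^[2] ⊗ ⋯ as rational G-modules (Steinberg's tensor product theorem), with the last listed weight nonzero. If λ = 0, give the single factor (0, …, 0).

((12, 15, 0, 14, 15, 14, 4), (9, 15, 16, 13, 14, 6, 18))

Compute c_i = Σ_j M_{ij} v_j with v = (346, -1255, -281, -238, 2327, 2364, -1234):
  c_1 = 0·346 + (-2)·(-1255) + (0)·(-281) + (0)·(-238) + (-1)·(2327) + 0·2364 + (0)·(-1234) = 183
  c_2 = 2·346 + (-4)·(-1255) + (0)·(-281) + (-2)·(-238) + (-2)·(2327) + 0·2364 + (1)·(-1234) = 300
  c_3 = 0·346 + (1)·(-1255) + (-1)·(-281) + (5)·(-238) + 0·2327 + 0·2364 + (-2)·(-1234) = 304
  c_4 = 0·346 + (1)·(-1255) + (0)·(-281) + (4)·(-238) + 0·2327 + 0·2364 + (-2)·(-1234) = 261
  c_5 = 0·346 + (0)·(-1255) + (-1)·(-281) + (0)·(-238) + 0·2327 + 0·2364 + (0)·(-1234) = 281
  c_6 = (-4)·(346) + (0)·(-1255) + (-2)·(-281) + (12)·(-238) + 0·2327 + (-1)·(2364) + (-5)·(-1234) = 128
  c_7 = 1·346 + (0)·(-1255) + (0)·(-281) + (0)·(-238) + 0·2327 + 0·2364 + (0)·(-1234) = 346
Expand coordinatewise in base 19:
  c_1 = 183 = 12·19^0 + 9·19^1
  c_2 = 300 = 15·19^0 + 15·19^1
  c_3 = 304 = 0·19^0 + 16·19^1
  c_4 = 261 = 14·19^0 + 13·19^1
  c_5 = 281 = 15·19^0 + 14·19^1
  c_6 = 128 = 14·19^0 + 6·19^1
  c_7 = 346 = 4·19^0 + 18·19^1
p-restricted factor λ_0 = (12, 15, 0, 14, 15, 14, 4)
p-restricted factor λ_1 = (9, 15, 16, 13, 14, 6, 18)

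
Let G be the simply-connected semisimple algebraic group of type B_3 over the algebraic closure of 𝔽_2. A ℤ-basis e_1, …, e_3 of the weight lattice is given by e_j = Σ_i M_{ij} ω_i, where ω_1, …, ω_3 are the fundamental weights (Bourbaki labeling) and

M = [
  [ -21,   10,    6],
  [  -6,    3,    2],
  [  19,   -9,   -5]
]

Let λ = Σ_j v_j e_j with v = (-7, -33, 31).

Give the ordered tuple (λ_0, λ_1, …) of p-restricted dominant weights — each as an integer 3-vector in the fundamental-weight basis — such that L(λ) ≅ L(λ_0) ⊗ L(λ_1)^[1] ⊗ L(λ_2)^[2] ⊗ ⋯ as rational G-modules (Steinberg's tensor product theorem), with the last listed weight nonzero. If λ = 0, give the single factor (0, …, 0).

((1, 1, 1), (1, 0, 0), (0, 1, 0), (0, 0, 1))

In the fundamental-weight basis, λ has coordinates c = M·v (v = (-7, -33, 31)):
  c_1 = (-21)·(-7) + (10)·(-33) + 6·31 = 3
  c_2 = (-6)·(-7) + (3)·(-33) + 2·31 = 5
  c_3 = (19)·(-7) + (-9)·(-33) + (-5)·(31) = 9
Expand coordinatewise in base 2:
  c_1 = 3 = 1·2^0 + 1·2^1
  c_2 = 5 = 1·2^0 + 0·2^1 + 1·2^2
  c_3 = 9 = 1·2^0 + 0·2^1 + 0·2^2 + 1·2^3
p-restricted factor λ_0 = (1, 1, 1)
p-restricted factor λ_1 = (1, 0, 0)
p-restricted factor λ_2 = (0, 1, 0)
p-restricted factor λ_3 = (0, 0, 1)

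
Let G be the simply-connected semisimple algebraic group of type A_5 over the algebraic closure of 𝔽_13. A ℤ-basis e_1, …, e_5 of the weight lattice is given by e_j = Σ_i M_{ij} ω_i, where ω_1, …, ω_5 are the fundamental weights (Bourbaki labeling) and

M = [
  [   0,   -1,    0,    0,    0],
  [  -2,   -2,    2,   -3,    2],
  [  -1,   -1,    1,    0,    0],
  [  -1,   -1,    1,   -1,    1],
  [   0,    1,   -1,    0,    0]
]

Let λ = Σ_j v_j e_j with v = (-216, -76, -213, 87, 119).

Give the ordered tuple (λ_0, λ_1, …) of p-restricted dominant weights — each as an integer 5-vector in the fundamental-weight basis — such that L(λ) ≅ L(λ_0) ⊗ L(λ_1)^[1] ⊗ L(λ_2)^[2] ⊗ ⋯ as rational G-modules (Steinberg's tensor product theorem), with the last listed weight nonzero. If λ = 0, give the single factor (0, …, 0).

In the fundamental-weight basis, λ has coordinates c = M·v (v = (-216, -76, -213, 87, 119)):
  c_1 = 0*-216 + -1*-76 + 0*-213 + 0*87 + 0*119 = 76
  c_2 = -2*-216 + -2*-76 + 2*-213 + -3*87 + 2*119 = 135
  c_3 = -1*-216 + -1*-76 + 1*-213 + 0*87 + 0*119 = 79
  c_4 = -1*-216 + -1*-76 + 1*-213 + -1*87 + 1*119 = 111
  c_5 = 0*-216 + 1*-76 + -1*-213 + 0*87 + 0*119 = 137
Base-13 expansion of each c_i:
  c_1 = 76 = 11·13^0 + 5·13^1
  c_2 = 135 = 5·13^0 + 10·13^1
  c_3 = 79 = 1·13^0 + 6·13^1
  c_4 = 111 = 7·13^0 + 8·13^1
  c_5 = 137 = 7·13^0 + 10·13^1
Factor λ_0 = (11, 5, 1, 7, 7)
Factor λ_1 = (5, 10, 6, 8, 10)

((11, 5, 1, 7, 7), (5, 10, 6, 8, 10))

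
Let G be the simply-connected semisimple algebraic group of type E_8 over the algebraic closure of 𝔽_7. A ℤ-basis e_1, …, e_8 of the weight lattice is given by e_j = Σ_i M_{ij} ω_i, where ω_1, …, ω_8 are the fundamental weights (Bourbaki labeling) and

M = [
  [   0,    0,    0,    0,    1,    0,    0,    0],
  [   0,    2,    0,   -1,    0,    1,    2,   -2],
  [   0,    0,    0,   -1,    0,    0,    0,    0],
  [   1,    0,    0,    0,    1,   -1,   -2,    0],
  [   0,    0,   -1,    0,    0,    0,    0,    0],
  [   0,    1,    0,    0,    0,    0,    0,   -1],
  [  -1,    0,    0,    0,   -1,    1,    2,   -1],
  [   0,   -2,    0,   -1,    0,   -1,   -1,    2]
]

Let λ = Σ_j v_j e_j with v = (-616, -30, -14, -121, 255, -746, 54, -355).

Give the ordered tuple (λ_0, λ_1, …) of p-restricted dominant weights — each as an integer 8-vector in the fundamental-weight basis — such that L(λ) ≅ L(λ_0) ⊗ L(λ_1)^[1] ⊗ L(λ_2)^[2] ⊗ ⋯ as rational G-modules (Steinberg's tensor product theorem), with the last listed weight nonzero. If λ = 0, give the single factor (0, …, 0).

In the fundamental-weight basis, λ has coordinates c = M·v (v = (-616, -30, -14, -121, 255, -746, 54, -355)):
  c_1 = 0*-616 + 0*-30 + 0*-14 + 0*-121 + 1*255 + 0*-746 + 0*54 + 0*-355 = 255
  c_2 = 0*-616 + 2*-30 + 0*-14 + -1*-121 + 0*255 + 1*-746 + 2*54 + -2*-355 = 133
  c_3 = 0*-616 + 0*-30 + 0*-14 + -1*-121 + 0*255 + 0*-746 + 0*54 + 0*-355 = 121
  c_4 = 1*-616 + 0*-30 + 0*-14 + 0*-121 + 1*255 + -1*-746 + -2*54 + 0*-355 = 277
  c_5 = 0*-616 + 0*-30 + -1*-14 + 0*-121 + 0*255 + 0*-746 + 0*54 + 0*-355 = 14
  c_6 = 0*-616 + 1*-30 + 0*-14 + 0*-121 + 0*255 + 0*-746 + 0*54 + -1*-355 = 325
  c_7 = -1*-616 + 0*-30 + 0*-14 + 0*-121 + -1*255 + 1*-746 + 2*54 + -1*-355 = 78
  c_8 = 0*-616 + -2*-30 + 0*-14 + -1*-121 + 0*255 + -1*-746 + -1*54 + 2*-355 = 163
Expand coordinatewise in base 7:
  c_1 = 255 = 3·7^0 + 1·7^1 + 5·7^2
  c_2 = 133 = 0·7^0 + 5·7^1 + 2·7^2
  c_3 = 121 = 2·7^0 + 3·7^1 + 2·7^2
  c_4 = 277 = 4·7^0 + 4·7^1 + 5·7^2
  c_5 = 14 = 0·7^0 + 2·7^1
  c_6 = 325 = 3·7^0 + 4·7^1 + 6·7^2
  c_7 = 78 = 1·7^0 + 4·7^1 + 1·7^2
  c_8 = 163 = 2·7^0 + 2·7^1 + 3·7^2
λ_0 = (3, 0, 2, 4, 0, 3, 1, 2)
λ_1 = (1, 5, 3, 4, 2, 4, 4, 2)
λ_2 = (5, 2, 2, 5, 0, 6, 1, 3)

((3, 0, 2, 4, 0, 3, 1, 2), (1, 5, 3, 4, 2, 4, 4, 2), (5, 2, 2, 5, 0, 6, 1, 3))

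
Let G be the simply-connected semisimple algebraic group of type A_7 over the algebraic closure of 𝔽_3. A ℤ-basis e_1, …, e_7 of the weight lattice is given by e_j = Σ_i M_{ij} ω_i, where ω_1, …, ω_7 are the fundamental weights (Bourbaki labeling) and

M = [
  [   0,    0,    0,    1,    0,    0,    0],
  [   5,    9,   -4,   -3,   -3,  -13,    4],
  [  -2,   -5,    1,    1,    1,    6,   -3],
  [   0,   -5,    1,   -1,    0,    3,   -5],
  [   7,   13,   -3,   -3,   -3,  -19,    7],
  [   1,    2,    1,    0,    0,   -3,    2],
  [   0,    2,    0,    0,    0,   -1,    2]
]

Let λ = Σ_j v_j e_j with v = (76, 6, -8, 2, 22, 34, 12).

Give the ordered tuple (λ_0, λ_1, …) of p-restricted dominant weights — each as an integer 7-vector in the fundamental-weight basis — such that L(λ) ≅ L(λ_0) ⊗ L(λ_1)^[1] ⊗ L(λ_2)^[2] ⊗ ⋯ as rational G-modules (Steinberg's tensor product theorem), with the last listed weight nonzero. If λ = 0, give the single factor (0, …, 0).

Converting to the ω-basis (c_i = row i of M dotted with v = (76, 6, -8, 2, 22, 34, 12)):
  c_1 = 0·76 + 0·6 + (0)·(-8) + 1·2 + 0·22 + 0·34 + 0·12 = 2
  c_2 = 5·76 + 9·6 + (-4)·(-8) + (-3)·(2) + (-3)·(22) + (-13)·(34) + 4·12 = 0
  c_3 = (-2)·(76) + (-5)·(6) + (1)·(-8) + 1·2 + 1·22 + 6·34 + (-3)·(12) = 2
  c_4 = 0·76 + (-5)·(6) + (1)·(-8) + (-1)·(2) + 0·22 + 3·34 + (-5)·(12) = 2
  c_5 = 7·76 + 13·6 + (-3)·(-8) + (-3)·(2) + (-3)·(22) + (-19)·(34) + 7·12 = 0
  c_6 = 1·76 + 2·6 + (1)·(-8) + 0·2 + 0·22 + (-3)·(34) + 2·12 = 2
  c_7 = 0·76 + 2·6 + (0)·(-8) + 0·2 + 0·22 + (-1)·(34) + 2·12 = 2
Writing each c_i in base p = 3:
  c_1 = 2 = 2·3^0
  c_2 = 0
  c_3 = 2 = 2·3^0
  c_4 = 2 = 2·3^0
  c_5 = 0
  c_6 = 2 = 2·3^0
  c_7 = 2 = 2·3^0
λ_0 = (2, 0, 2, 2, 0, 2, 2)

((2, 0, 2, 2, 0, 2, 2),)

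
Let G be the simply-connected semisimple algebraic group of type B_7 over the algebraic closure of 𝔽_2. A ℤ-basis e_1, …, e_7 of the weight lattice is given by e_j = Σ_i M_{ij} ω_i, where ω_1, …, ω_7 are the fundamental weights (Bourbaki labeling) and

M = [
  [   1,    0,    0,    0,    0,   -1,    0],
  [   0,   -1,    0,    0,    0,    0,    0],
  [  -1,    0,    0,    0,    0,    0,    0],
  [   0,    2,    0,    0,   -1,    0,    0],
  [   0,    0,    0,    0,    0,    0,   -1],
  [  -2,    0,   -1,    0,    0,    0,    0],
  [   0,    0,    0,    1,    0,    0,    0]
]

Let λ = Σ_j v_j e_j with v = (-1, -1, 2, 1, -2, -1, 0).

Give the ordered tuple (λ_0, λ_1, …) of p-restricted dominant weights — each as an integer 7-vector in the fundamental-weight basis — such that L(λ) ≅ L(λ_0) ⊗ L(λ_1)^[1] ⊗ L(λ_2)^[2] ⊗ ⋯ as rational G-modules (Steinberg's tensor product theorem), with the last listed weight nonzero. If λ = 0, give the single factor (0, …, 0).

((0, 1, 1, 0, 0, 0, 1),)

ω-coordinates c = M·v, v = (-1, -1, 2, 1, -2, -1, 0):
  c_1 = (1)·(-1) + (0)·(-1) + 0·2 + 0·1 + (0)·(-2) + (-1)·(-1) + 0·0 = 0
  c_2 = (0)·(-1) + (-1)·(-1) + 0·2 + 0·1 + (0)·(-2) + (0)·(-1) + 0·0 = 1
  c_3 = (-1)·(-1) + (0)·(-1) + 0·2 + 0·1 + (0)·(-2) + (0)·(-1) + 0·0 = 1
  c_4 = (0)·(-1) + (2)·(-1) + 0·2 + 0·1 + (-1)·(-2) + (0)·(-1) + 0·0 = 0
  c_5 = (0)·(-1) + (0)·(-1) + 0·2 + 0·1 + (0)·(-2) + (0)·(-1) + (-1)·(0) = 0
  c_6 = (-2)·(-1) + (0)·(-1) + (-1)·(2) + 0·1 + (0)·(-2) + (0)·(-1) + 0·0 = 0
  c_7 = (0)·(-1) + (0)·(-1) + 0·2 + 1·1 + (0)·(-2) + (0)·(-1) + 0·0 = 1
Expand coordinatewise in base 2:
  c_1 = 0
  c_2 = 1 = 1·2^0
  c_3 = 1 = 1·2^0
  c_4 = 0
  c_5 = 0
  c_6 = 0
  c_7 = 1 = 1·2^0
p-restricted factor λ_0 = (0, 1, 1, 0, 0, 0, 1)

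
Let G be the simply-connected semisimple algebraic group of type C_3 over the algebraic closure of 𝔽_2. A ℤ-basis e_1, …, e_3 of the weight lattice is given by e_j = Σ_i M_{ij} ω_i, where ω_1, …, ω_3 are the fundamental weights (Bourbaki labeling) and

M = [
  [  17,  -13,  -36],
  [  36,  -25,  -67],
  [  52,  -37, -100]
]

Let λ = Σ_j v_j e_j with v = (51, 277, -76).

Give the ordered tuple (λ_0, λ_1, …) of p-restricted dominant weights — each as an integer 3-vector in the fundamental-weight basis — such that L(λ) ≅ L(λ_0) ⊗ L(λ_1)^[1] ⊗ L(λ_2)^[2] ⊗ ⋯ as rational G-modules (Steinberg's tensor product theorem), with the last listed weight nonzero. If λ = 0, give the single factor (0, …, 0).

((0, 1, 1), (1, 1, 1))

Compute c_i = Σ_j M_{ij} v_j with v = (51, 277, -76):
  c_1 = 17·51 + (-13)·(277) + (-36)·(-76) = 2
  c_2 = 36·51 + (-25)·(277) + (-67)·(-76) = 3
  c_3 = 52·51 + (-37)·(277) + (-100)·(-76) = 3
p = 2; digits c_i = Σ_j d_{ij}·2^j, 0 ≤ d_{ij} < 2:
  c_1 = 2 = 0·2^0 + 1·2^1
  c_2 = 3 = 1·2^0 + 1·2^1
  c_3 = 3 = 1·2^0 + 1·2^1
Factor λ_0 = (0, 1, 1)
Factor λ_1 = (1, 1, 1)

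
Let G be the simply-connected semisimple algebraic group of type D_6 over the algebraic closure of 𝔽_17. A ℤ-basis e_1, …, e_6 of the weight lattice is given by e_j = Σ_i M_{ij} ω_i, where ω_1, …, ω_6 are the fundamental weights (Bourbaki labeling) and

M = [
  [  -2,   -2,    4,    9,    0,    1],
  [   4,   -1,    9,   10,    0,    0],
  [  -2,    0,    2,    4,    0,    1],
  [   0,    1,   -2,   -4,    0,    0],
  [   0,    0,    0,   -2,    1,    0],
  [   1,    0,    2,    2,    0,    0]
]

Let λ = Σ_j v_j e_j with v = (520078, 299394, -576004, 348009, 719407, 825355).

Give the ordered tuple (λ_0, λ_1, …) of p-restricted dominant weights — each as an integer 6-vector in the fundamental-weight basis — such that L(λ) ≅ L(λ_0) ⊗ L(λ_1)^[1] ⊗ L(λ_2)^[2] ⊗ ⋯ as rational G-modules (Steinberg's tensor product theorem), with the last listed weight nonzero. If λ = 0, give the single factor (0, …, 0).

In the fundamental-weight basis, λ has coordinates c = M·v (v = (520078, 299394, -576004, 348009, 719407, 825355)):
  c_1 = (-2)·(520078) + (-2)·(299394) + (4)·(-576004) + 9·348009 + 0·719407 + 1·825355 = 14476
  c_2 = 4·520078 + (-1)·(299394) + (9)·(-576004) + 10·348009 + 0·719407 + 0·825355 = 76972
  c_3 = (-2)·(520078) + 0·299394 + (2)·(-576004) + 4·348009 + 0·719407 + 1·825355 = 25227
  c_4 = 0·520078 + 1·299394 + (-2)·(-576004) + (-4)·(348009) + 0·719407 + 0·825355 = 59366
  c_5 = 0·520078 + 0·299394 + (0)·(-576004) + (-2)·(348009) + 1·719407 + 0·825355 = 23389
  c_6 = 1·520078 + 0·299394 + (2)·(-576004) + 2·348009 + 0·719407 + 0·825355 = 64088
Writing each c_i in base p = 17:
  c_1 = 14476 = 9·17^0 + 1·17^1 + 16·17^2 + 2·17^3
  c_2 = 76972 = 13·17^0 + 5·17^1 + 11·17^2 + 15·17^3
  c_3 = 25227 = 16·17^0 + 4·17^1 + 2·17^2 + 5·17^3
  c_4 = 59366 = 2·17^0 + 7·17^1 + 1·17^2 + 12·17^3
  c_5 = 23389 = 14·17^0 + 15·17^1 + 12·17^2 + 4·17^3
  c_6 = 64088 = 15·17^0 + 12·17^1 + 0·17^2 + 13·17^3
Factor λ_0 = (9, 13, 16, 2, 14, 15)
Factor λ_1 = (1, 5, 4, 7, 15, 12)
Factor λ_2 = (16, 11, 2, 1, 12, 0)
Factor λ_3 = (2, 15, 5, 12, 4, 13)

((9, 13, 16, 2, 14, 15), (1, 5, 4, 7, 15, 12), (16, 11, 2, 1, 12, 0), (2, 15, 5, 12, 4, 13))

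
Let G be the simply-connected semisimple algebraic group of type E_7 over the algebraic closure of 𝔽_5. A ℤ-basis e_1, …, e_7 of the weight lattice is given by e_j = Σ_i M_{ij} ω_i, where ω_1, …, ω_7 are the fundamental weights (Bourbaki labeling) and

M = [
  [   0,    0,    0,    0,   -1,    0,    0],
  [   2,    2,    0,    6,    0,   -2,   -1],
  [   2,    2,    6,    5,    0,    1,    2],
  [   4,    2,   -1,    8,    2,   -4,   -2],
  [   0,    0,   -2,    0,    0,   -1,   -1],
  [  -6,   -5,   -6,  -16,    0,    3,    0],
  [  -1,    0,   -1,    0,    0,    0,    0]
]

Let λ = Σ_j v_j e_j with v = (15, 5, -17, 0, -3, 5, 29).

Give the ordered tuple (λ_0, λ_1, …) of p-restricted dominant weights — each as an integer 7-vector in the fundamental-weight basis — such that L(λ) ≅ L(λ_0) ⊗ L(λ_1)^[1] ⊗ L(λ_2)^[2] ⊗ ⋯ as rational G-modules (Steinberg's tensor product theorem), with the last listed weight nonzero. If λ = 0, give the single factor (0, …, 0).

((3, 1, 1, 3, 0, 2, 2),)

In the fundamental-weight basis, λ has coordinates c = M·v (v = (15, 5, -17, 0, -3, 5, 29)):
  c_1 = 0*15 + 0*5 + 0*-17 + 0*0 + -1*-3 + 0*5 + 0*29 = 3
  c_2 = 2*15 + 2*5 + 0*-17 + 6*0 + 0*-3 + -2*5 + -1*29 = 1
  c_3 = 2*15 + 2*5 + 6*-17 + 5*0 + 0*-3 + 1*5 + 2*29 = 1
  c_4 = 4*15 + 2*5 + -1*-17 + 8*0 + 2*-3 + -4*5 + -2*29 = 3
  c_5 = 0*15 + 0*5 + -2*-17 + 0*0 + 0*-3 + -1*5 + -1*29 = 0
  c_6 = -6*15 + -5*5 + -6*-17 + -16*0 + 0*-3 + 3*5 + 0*29 = 2
  c_7 = -1*15 + 0*5 + -1*-17 + 0*0 + 0*-3 + 0*5 + 0*29 = 2
p = 5; digits c_i = Σ_j d_{ij}·5^j, 0 ≤ d_{ij} < 5:
  c_1 = 3 = 3·5^0
  c_2 = 1 = 1·5^0
  c_3 = 1 = 1·5^0
  c_4 = 3 = 3·5^0
  c_5 = 0
  c_6 = 2 = 2·5^0
  c_7 = 2 = 2·5^0
λ_0 = (3, 1, 1, 3, 0, 2, 2)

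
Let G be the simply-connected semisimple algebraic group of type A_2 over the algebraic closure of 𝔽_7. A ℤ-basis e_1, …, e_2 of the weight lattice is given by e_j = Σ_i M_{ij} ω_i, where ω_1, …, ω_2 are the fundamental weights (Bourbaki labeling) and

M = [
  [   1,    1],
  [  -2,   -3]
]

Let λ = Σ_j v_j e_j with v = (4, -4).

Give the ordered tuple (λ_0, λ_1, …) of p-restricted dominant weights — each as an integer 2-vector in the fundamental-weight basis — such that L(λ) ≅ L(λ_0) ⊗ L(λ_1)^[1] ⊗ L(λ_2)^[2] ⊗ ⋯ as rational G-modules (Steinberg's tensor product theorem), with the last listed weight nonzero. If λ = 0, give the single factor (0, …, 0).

((0, 4),)

Converting to the ω-basis (c_i = row i of M dotted with v = (4, -4)):
  c_1 = 1*4 + 1*-4 = 0
  c_2 = -2*4 + -3*-4 = 4
Expand coordinatewise in base 7:
  c_1 = 0
  c_2 = 4 = 4·7^0
λ_0 = (0, 4)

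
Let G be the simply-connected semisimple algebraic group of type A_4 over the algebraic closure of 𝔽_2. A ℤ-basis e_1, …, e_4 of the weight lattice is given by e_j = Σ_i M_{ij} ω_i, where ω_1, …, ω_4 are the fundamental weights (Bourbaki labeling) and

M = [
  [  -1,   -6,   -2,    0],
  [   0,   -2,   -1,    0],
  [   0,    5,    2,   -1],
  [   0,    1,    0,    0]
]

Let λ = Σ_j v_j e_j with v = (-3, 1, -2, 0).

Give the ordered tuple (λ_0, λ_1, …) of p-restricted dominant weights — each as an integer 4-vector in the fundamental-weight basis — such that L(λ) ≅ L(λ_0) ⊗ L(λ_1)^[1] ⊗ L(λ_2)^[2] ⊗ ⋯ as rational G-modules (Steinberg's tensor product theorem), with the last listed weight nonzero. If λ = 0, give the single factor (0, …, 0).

((1, 0, 1, 1),)

Converting to the ω-basis (c_i = row i of M dotted with v = (-3, 1, -2, 0)):
  c_1 = -1*-3 + -6*1 + -2*-2 + 0*0 = 1
  c_2 = 0*-3 + -2*1 + -1*-2 + 0*0 = 0
  c_3 = 0*-3 + 5*1 + 2*-2 + -1*0 = 1
  c_4 = 0*-3 + 1*1 + 0*-2 + 0*0 = 1
p = 2; digits c_i = Σ_j d_{ij}·2^j, 0 ≤ d_{ij} < 2:
  c_1 = 1 = 1·2^0
  c_2 = 0
  c_3 = 1 = 1·2^0
  c_4 = 1 = 1·2^0
λ_0 = (1, 0, 1, 1)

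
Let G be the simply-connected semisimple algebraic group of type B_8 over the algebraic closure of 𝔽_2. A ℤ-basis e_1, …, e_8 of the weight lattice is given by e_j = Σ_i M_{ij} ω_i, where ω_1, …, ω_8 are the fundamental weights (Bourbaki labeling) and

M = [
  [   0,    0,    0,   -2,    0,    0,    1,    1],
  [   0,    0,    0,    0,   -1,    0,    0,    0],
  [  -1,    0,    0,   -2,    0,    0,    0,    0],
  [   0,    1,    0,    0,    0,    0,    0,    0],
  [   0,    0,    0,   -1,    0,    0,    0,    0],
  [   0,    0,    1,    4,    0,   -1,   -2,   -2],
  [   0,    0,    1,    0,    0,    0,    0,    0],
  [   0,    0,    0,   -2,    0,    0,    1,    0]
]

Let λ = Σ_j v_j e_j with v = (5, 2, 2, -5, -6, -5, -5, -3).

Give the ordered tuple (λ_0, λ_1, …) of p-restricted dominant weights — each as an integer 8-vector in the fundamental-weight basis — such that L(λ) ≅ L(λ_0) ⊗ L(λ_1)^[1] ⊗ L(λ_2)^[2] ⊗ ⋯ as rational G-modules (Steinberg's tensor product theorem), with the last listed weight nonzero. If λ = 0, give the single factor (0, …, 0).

((0, 0, 1, 0, 1, 1, 0, 1), (1, 1, 0, 1, 0, 1, 1, 0), (0, 1, 1, 0, 1, 0, 0, 1))

Compute c_i = Σ_j M_{ij} v_j with v = (5, 2, 2, -5, -6, -5, -5, -3):
  c_1 = 0·5 + 0·2 + 0·2 + (-2)·(-5) + (0)·(-6) + (0)·(-5) + (1)·(-5) + (1)·(-3) = 2
  c_2 = 0·5 + 0·2 + 0·2 + (0)·(-5) + (-1)·(-6) + (0)·(-5) + (0)·(-5) + (0)·(-3) = 6
  c_3 = (-1)·(5) + 0·2 + 0·2 + (-2)·(-5) + (0)·(-6) + (0)·(-5) + (0)·(-5) + (0)·(-3) = 5
  c_4 = 0·5 + 1·2 + 0·2 + (0)·(-5) + (0)·(-6) + (0)·(-5) + (0)·(-5) + (0)·(-3) = 2
  c_5 = 0·5 + 0·2 + 0·2 + (-1)·(-5) + (0)·(-6) + (0)·(-5) + (0)·(-5) + (0)·(-3) = 5
  c_6 = 0·5 + 0·2 + 1·2 + (4)·(-5) + (0)·(-6) + (-1)·(-5) + (-2)·(-5) + (-2)·(-3) = 3
  c_7 = 0·5 + 0·2 + 1·2 + (0)·(-5) + (0)·(-6) + (0)·(-5) + (0)·(-5) + (0)·(-3) = 2
  c_8 = 0·5 + 0·2 + 0·2 + (-2)·(-5) + (0)·(-6) + (0)·(-5) + (1)·(-5) + (0)·(-3) = 5
p = 2; digits c_i = Σ_j d_{ij}·2^j, 0 ≤ d_{ij} < 2:
  c_1 = 2 = 0·2^0 + 1·2^1
  c_2 = 6 = 0·2^0 + 1·2^1 + 1·2^2
  c_3 = 5 = 1·2^0 + 0·2^1 + 1·2^2
  c_4 = 2 = 0·2^0 + 1·2^1
  c_5 = 5 = 1·2^0 + 0·2^1 + 1·2^2
  c_6 = 3 = 1·2^0 + 1·2^1
  c_7 = 2 = 0·2^0 + 1·2^1
  c_8 = 5 = 1·2^0 + 0·2^1 + 1·2^2
λ_0 = (0, 0, 1, 0, 1, 1, 0, 1)
λ_1 = (1, 1, 0, 1, 0, 1, 1, 0)
λ_2 = (0, 1, 1, 0, 1, 0, 0, 1)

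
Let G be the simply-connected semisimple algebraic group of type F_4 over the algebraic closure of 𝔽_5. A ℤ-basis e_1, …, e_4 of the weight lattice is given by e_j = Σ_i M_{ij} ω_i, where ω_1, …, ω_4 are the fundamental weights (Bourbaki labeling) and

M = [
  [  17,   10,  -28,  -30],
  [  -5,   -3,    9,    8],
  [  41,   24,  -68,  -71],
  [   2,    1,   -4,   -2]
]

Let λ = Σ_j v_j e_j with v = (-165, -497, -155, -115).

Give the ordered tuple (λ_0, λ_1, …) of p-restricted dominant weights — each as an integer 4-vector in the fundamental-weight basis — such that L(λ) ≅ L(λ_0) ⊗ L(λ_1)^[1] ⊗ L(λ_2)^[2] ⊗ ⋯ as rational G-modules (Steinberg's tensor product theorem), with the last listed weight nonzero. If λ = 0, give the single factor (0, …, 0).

Change of basis e → ω: c = M·v where v = (-165, -497, -155, -115):
  c_1 = 17*-165 + 10*-497 + -28*-155 + -30*-115 = 15
  c_2 = -5*-165 + -3*-497 + 9*-155 + 8*-115 = 1
  c_3 = 41*-165 + 24*-497 + -68*-155 + -71*-115 = 12
  c_4 = 2*-165 + 1*-497 + -4*-155 + -2*-115 = 23
Expand coordinatewise in base 5:
  c_1 = 15 = 0·5^0 + 3·5^1
  c_2 = 1 = 1·5^0
  c_3 = 12 = 2·5^0 + 2·5^1
  c_4 = 23 = 3·5^0 + 4·5^1
Factor λ_0 = (0, 1, 2, 3)
Factor λ_1 = (3, 0, 2, 4)

((0, 1, 2, 3), (3, 0, 2, 4))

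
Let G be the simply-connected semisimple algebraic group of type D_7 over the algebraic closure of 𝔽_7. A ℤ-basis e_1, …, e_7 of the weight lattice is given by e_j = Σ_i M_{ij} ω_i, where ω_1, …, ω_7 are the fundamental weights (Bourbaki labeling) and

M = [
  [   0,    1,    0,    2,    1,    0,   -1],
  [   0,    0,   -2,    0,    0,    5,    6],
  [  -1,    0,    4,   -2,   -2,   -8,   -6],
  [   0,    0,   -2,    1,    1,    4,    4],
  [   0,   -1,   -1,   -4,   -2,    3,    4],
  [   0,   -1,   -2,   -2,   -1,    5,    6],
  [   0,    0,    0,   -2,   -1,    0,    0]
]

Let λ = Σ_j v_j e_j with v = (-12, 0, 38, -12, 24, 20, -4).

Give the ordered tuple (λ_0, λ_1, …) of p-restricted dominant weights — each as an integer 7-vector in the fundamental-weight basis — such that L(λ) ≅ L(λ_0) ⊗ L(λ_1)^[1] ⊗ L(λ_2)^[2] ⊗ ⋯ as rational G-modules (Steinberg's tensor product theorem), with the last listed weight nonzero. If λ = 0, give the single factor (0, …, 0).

((4, 0, 4, 0, 6, 0, 0),)

Change of basis e → ω: c = M·v where v = (-12, 0, 38, -12, 24, 20, -4):
  c_1 = (0)·(-12) + 1·0 + 0·38 + (2)·(-12) + 1·24 + 0·20 + (-1)·(-4) = 4
  c_2 = (0)·(-12) + 0·0 + (-2)·(38) + (0)·(-12) + 0·24 + 5·20 + (6)·(-4) = 0
  c_3 = (-1)·(-12) + 0·0 + 4·38 + (-2)·(-12) + (-2)·(24) + (-8)·(20) + (-6)·(-4) = 4
  c_4 = (0)·(-12) + 0·0 + (-2)·(38) + (1)·(-12) + 1·24 + 4·20 + (4)·(-4) = 0
  c_5 = (0)·(-12) + (-1)·(0) + (-1)·(38) + (-4)·(-12) + (-2)·(24) + 3·20 + (4)·(-4) = 6
  c_6 = (0)·(-12) + (-1)·(0) + (-2)·(38) + (-2)·(-12) + (-1)·(24) + 5·20 + (6)·(-4) = 0
  c_7 = (0)·(-12) + 0·0 + 0·38 + (-2)·(-12) + (-1)·(24) + 0·20 + (0)·(-4) = 0
p = 7; digits c_i = Σ_j d_{ij}·7^j, 0 ≤ d_{ij} < 7:
  c_1 = 4 = 4·7^0
  c_2 = 0
  c_3 = 4 = 4·7^0
  c_4 = 0
  c_5 = 6 = 6·7^0
  c_6 = 0
  c_7 = 0
λ_0 = (4, 0, 4, 0, 6, 0, 0)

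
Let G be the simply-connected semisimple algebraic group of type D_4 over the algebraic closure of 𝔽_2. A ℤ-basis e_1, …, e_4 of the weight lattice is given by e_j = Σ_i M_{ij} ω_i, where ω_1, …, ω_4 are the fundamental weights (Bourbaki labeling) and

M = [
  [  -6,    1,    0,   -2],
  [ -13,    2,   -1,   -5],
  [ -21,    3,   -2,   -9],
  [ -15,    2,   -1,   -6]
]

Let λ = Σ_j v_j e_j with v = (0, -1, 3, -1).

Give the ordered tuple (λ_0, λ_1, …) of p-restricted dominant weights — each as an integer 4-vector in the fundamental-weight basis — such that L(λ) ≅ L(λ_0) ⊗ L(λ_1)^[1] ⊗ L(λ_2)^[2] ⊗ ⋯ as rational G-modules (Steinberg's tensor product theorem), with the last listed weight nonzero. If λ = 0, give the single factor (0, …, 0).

In the fundamental-weight basis, λ has coordinates c = M·v (v = (0, -1, 3, -1)):
  c_1 = (-6)·(0) + (1)·(-1) + 0·3 + (-2)·(-1) = 1
  c_2 = (-13)·(0) + (2)·(-1) + (-1)·(3) + (-5)·(-1) = 0
  c_3 = (-21)·(0) + (3)·(-1) + (-2)·(3) + (-9)·(-1) = 0
  c_4 = (-15)·(0) + (2)·(-1) + (-1)·(3) + (-6)·(-1) = 1
Writing each c_i in base p = 2:
  c_1 = 1 = 1·2^0
  c_2 = 0
  c_3 = 0
  c_4 = 1 = 1·2^0
p-restricted factor λ_0 = (1, 0, 0, 1)

((1, 0, 0, 1),)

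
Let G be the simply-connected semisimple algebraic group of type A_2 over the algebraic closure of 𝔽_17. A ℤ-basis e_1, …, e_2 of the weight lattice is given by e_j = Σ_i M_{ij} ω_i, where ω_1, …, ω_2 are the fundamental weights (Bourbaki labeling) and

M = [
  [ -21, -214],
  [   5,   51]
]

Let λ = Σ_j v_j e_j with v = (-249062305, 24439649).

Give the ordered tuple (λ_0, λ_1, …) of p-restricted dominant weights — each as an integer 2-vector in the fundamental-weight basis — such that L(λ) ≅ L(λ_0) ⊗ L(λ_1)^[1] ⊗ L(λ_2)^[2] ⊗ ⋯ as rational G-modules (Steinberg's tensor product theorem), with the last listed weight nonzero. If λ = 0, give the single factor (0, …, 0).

In the fundamental-weight basis, λ has coordinates c = M·v (v = (-249062305, 24439649)):
  c_1 = (-21)·(-249062305) + (-214)·(24439649) = 223519
  c_2 = (5)·(-249062305) + (51)·(24439649) = 1110574
Expand coordinatewise in base 17:
  c_1 = 223519 = 3·17^0 + 7·17^1 + 8·17^2 + 11·17^3 + 2·17^4
  c_2 = 1110574 = 15·17^0 + 13·17^1 + 0·17^2 + 5·17^3 + 13·17^4
λ_0 = (3, 15)
λ_1 = (7, 13)
λ_2 = (8, 0)
λ_3 = (11, 5)
λ_4 = (2, 13)

((3, 15), (7, 13), (8, 0), (11, 5), (2, 13))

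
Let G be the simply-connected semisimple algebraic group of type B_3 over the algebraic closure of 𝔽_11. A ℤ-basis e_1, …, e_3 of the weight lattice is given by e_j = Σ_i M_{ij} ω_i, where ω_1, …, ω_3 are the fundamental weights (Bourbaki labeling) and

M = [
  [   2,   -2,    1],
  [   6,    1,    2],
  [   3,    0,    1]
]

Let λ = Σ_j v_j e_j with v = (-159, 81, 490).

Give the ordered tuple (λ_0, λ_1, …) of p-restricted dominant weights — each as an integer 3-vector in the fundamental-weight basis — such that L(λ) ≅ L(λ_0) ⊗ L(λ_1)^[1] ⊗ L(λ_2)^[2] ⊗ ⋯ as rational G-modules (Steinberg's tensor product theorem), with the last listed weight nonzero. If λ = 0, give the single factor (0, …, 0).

((10, 8, 2), (0, 9, 1))

Compute c_i = Σ_j M_{ij} v_j with v = (-159, 81, 490):
  c_1 = (2)·(-159) + (-2)·(81) + (1)·(490) = 10
  c_2 = (6)·(-159) + (1)·(81) + (2)·(490) = 107
  c_3 = (3)·(-159) + (0)·(81) + (1)·(490) = 13
p = 11; digits c_i = Σ_j d_{ij}·11^j, 0 ≤ d_{ij} < 11:
  c_1 = 10 = 10·11^0
  c_2 = 107 = 8·11^0 + 9·11^1
  c_3 = 13 = 2·11^0 + 1·11^1
Factor λ_0 = (10, 8, 2)
Factor λ_1 = (0, 9, 1)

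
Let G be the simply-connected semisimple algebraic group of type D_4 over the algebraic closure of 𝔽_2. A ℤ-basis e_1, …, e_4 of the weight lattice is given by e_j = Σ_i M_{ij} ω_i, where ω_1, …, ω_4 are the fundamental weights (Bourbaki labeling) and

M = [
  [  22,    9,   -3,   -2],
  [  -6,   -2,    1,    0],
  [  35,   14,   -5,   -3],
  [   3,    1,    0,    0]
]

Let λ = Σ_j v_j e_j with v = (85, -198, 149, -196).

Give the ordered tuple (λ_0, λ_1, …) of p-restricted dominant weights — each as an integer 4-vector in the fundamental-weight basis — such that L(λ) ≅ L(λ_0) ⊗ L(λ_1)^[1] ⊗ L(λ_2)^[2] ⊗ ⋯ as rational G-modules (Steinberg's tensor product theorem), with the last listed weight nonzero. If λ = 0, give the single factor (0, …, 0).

In the fundamental-weight basis, λ has coordinates c = M·v (v = (85, -198, 149, -196)):
  c_1 = (22)·(85) + (9)·(-198) + (-3)·(149) + (-2)·(-196) = 33
  c_2 = (-6)·(85) + (-2)·(-198) + (1)·(149) + (0)·(-196) = 35
  c_3 = (35)·(85) + (14)·(-198) + (-5)·(149) + (-3)·(-196) = 46
  c_4 = (3)·(85) + (1)·(-198) + (0)·(149) + (0)·(-196) = 57
Base-2 expansion of each c_i:
  c_1 = 33 = 1·2^0 + 0·2^1 + 0·2^2 + 0·2^3 + 0·2^4 + 1·2^5
  c_2 = 35 = 1·2^0 + 1·2^1 + 0·2^2 + 0·2^3 + 0·2^4 + 1·2^5
  c_3 = 46 = 0·2^0 + 1·2^1 + 1·2^2 + 1·2^3 + 0·2^4 + 1·2^5
  c_4 = 57 = 1·2^0 + 0·2^1 + 0·2^2 + 1·2^3 + 1·2^4 + 1·2^5
Factor λ_0 = (1, 1, 0, 1)
Factor λ_1 = (0, 1, 1, 0)
Factor λ_2 = (0, 0, 1, 0)
Factor λ_3 = (0, 0, 1, 1)
Factor λ_4 = (0, 0, 0, 1)
Factor λ_5 = (1, 1, 1, 1)

((1, 1, 0, 1), (0, 1, 1, 0), (0, 0, 1, 0), (0, 0, 1, 1), (0, 0, 0, 1), (1, 1, 1, 1))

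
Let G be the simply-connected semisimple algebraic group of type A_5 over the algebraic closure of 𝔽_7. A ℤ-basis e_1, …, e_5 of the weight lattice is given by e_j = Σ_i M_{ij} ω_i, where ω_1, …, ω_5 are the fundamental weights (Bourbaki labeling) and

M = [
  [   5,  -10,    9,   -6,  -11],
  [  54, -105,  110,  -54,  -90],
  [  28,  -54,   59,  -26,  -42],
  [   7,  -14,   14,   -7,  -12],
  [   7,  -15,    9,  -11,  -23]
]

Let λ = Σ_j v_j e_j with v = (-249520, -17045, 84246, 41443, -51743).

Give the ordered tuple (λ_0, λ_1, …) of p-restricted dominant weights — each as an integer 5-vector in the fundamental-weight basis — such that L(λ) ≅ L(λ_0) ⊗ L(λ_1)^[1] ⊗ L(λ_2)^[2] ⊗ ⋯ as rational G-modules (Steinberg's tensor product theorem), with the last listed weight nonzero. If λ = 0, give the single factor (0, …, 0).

Converting to the ω-basis (c_i = row i of M dotted with v = (-249520, -17045, 84246, 41443, -51743)):
  c_1 = 5*-249520 + -10*-17045 + 9*84246 + -6*41443 + -11*-51743 = 1579
  c_2 = 54*-249520 + -105*-17045 + 110*84246 + -54*41443 + -90*-51743 = 1653
  c_3 = 28*-249520 + -54*-17045 + 59*84246 + -26*41443 + -42*-51743 = 72
  c_4 = 7*-249520 + -14*-17045 + 14*84246 + -7*41443 + -12*-51743 = 2249
  c_5 = 7*-249520 + -15*-17045 + 9*84246 + -11*41443 + -23*-51743 = 1465
Base-7 expansion of each c_i:
  c_1 = 1579 = 4·7^0 + 1·7^1 + 4·7^2 + 4·7^3
  c_2 = 1653 = 1·7^0 + 5·7^1 + 5·7^2 + 4·7^3
  c_3 = 72 = 2·7^0 + 3·7^1 + 1·7^2
  c_4 = 2249 = 2·7^0 + 6·7^1 + 3·7^2 + 6·7^3
  c_5 = 1465 = 2·7^0 + 6·7^1 + 1·7^2 + 4·7^3
p-restricted factor λ_0 = (4, 1, 2, 2, 2)
p-restricted factor λ_1 = (1, 5, 3, 6, 6)
p-restricted factor λ_2 = (4, 5, 1, 3, 1)
p-restricted factor λ_3 = (4, 4, 0, 6, 4)

((4, 1, 2, 2, 2), (1, 5, 3, 6, 6), (4, 5, 1, 3, 1), (4, 4, 0, 6, 4))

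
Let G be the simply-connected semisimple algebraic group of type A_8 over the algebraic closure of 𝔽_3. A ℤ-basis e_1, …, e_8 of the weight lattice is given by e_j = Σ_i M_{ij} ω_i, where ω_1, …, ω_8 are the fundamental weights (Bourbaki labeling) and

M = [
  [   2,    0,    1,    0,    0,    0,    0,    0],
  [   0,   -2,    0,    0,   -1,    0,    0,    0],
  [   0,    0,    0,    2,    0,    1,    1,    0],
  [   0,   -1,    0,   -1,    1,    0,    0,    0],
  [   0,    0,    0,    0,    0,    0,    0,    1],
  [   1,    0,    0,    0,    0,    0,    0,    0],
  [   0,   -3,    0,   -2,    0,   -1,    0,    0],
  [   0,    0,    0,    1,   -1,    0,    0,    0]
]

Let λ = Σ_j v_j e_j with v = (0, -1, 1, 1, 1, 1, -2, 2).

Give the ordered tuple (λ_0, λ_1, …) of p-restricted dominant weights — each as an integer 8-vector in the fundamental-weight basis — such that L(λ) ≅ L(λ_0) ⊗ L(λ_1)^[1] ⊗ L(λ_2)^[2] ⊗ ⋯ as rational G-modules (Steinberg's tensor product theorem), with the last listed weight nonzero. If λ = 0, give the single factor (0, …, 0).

Converting to the ω-basis (c_i = row i of M dotted with v = (0, -1, 1, 1, 1, 1, -2, 2)):
  c_1 = 2*0 + 0*-1 + 1*1 + 0*1 + 0*1 + 0*1 + 0*-2 + 0*2 = 1
  c_2 = 0*0 + -2*-1 + 0*1 + 0*1 + -1*1 + 0*1 + 0*-2 + 0*2 = 1
  c_3 = 0*0 + 0*-1 + 0*1 + 2*1 + 0*1 + 1*1 + 1*-2 + 0*2 = 1
  c_4 = 0*0 + -1*-1 + 0*1 + -1*1 + 1*1 + 0*1 + 0*-2 + 0*2 = 1
  c_5 = 0*0 + 0*-1 + 0*1 + 0*1 + 0*1 + 0*1 + 0*-2 + 1*2 = 2
  c_6 = 1*0 + 0*-1 + 0*1 + 0*1 + 0*1 + 0*1 + 0*-2 + 0*2 = 0
  c_7 = 0*0 + -3*-1 + 0*1 + -2*1 + 0*1 + -1*1 + 0*-2 + 0*2 = 0
  c_8 = 0*0 + 0*-1 + 0*1 + 1*1 + -1*1 + 0*1 + 0*-2 + 0*2 = 0
Base-3 expansion of each c_i:
  c_1 = 1 = 1·3^0
  c_2 = 1 = 1·3^0
  c_3 = 1 = 1·3^0
  c_4 = 1 = 1·3^0
  c_5 = 2 = 2·3^0
  c_6 = 0
  c_7 = 0
  c_8 = 0
λ_0 = (1, 1, 1, 1, 2, 0, 0, 0)

((1, 1, 1, 1, 2, 0, 0, 0),)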